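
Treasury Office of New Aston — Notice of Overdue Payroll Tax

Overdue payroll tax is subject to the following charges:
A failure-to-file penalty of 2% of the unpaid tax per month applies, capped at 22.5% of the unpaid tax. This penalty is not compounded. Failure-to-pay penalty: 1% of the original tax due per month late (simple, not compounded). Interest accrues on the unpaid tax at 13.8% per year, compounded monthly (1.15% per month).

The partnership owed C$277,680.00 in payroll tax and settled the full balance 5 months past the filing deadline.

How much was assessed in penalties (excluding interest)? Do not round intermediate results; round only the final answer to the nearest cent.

C$41,652.00

Failure-to-file: 5 × 2% × C$277,680.00 = C$27,768.00 (under the 22.5% cap)
Failure-to-pay penalty = 1% × C$277,680.00 × 5 mo = C$13,884.00
Total penalty = C$27,768.00 + C$13,884.00 = C$41,652.00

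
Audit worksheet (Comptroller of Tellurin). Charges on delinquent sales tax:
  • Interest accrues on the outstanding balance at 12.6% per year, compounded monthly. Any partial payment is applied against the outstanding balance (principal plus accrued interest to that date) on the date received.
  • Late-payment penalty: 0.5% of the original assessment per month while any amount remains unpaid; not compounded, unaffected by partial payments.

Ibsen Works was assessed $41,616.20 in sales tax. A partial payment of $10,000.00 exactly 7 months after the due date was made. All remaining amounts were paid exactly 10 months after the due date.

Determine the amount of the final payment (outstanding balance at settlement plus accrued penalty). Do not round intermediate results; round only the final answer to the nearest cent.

$37,960.75

Monthly rate = 12.6% ÷ 12 = 1.05%
Balance at month 7: $41,616.2000 × (1 + 0.0105)^7 = $44,773.0466…
After $10,000.00 payment: $44,773.0466… − $10,000.00 = $34,773.0466…
Balance at month 10: $34,773.0466… × (1 + 0.0105)^3 = $35,879.9390…
Penalty: 10 × 0.5% × $41,616.20 = $2,080.81
Final settlement = outstanding balance + penalty = $35,879.9390… + $2,080.81 = $37,960.75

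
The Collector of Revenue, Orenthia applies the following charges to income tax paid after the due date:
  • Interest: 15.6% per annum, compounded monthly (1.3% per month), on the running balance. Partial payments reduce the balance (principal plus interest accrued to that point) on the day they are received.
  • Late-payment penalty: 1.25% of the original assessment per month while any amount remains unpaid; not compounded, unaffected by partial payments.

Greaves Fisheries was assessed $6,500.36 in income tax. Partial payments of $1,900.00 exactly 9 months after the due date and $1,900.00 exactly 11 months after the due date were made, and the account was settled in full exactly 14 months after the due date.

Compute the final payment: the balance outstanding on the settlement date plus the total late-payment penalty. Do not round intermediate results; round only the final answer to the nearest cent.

$4,924.53

Balance at month 9: $6,500.3600 × (1 + 0.013)^9 = $7,301.6736…
After $1,900.00 payment: $7,301.6736… − $1,900.00 = $5,401.6736…
Balance at month 11: $5,401.6736… × (1 + 0.013)^2 = $5,543.0300…
After $1,900.00 payment: $5,543.0300… − $1,900.00 = $3,643.0300…
Balance at month 14: $3,643.0300… × (1 + 0.013)^3 = $3,786.9632…
Penalty: 14 × 1.25% × $6,500.36 = $1,137.56…
Final settlement = outstanding balance + penalty = $3,786.9632… + $1,137.56… = $4,924.53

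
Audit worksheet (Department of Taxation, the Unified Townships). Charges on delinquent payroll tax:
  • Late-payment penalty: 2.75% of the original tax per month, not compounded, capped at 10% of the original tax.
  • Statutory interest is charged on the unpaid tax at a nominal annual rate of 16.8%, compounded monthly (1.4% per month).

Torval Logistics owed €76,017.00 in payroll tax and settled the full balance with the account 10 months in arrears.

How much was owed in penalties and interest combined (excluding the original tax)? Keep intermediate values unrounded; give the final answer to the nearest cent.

€18,940.20

Penalty (uncapped): 10 × 2.75% × €76,017.00 = €20,904.68…; cap = 10% × €76,017.00 = €7,601.70 → penalty = €7,601.70
Interest: €76,017.00 × ((1 + 0.014)^10 − 1) = €76,017.00 × 0.1491575… = €11,338.5045…
Penalties + interest = €7,601.7000 + €11,338.5045… = €18,940.20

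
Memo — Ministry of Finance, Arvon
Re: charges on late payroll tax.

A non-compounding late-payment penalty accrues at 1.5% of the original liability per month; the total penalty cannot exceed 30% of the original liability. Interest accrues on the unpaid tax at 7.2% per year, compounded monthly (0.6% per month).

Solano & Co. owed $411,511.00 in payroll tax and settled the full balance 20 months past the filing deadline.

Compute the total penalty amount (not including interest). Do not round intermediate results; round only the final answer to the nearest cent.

$123,453.30

Penalty (uncapped): 20 × 1.5% × $411,511.00 = $123,453.30; cap = 30% × $411,511.00 = $123,453.30 → penalty = $123,453.30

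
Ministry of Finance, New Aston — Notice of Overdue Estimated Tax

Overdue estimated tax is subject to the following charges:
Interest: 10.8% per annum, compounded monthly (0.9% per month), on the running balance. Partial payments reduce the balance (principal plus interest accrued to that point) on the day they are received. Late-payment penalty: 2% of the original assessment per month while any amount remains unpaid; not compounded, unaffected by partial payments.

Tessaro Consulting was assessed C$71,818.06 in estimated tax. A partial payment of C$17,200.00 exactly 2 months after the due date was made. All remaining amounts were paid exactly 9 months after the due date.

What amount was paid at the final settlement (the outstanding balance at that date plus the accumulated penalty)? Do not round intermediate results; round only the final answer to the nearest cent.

C$72,463.15

Balance at month 2: C$71,818.0600 × (1 + 0.009)^2 = C$73,116.6023…
After C$17,200.00 payment: C$73,116.6023… − C$17,200.00 = C$55,916.6023…
Balance at month 9: C$55,916.6023… × (1 + 0.009)^7 = C$59,535.9021…
Penalty: 9 × 2% × C$71,818.06 = C$12,927.25…
Final settlement = outstanding balance + penalty = C$59,535.9021… + C$12,927.25… = C$72,463.15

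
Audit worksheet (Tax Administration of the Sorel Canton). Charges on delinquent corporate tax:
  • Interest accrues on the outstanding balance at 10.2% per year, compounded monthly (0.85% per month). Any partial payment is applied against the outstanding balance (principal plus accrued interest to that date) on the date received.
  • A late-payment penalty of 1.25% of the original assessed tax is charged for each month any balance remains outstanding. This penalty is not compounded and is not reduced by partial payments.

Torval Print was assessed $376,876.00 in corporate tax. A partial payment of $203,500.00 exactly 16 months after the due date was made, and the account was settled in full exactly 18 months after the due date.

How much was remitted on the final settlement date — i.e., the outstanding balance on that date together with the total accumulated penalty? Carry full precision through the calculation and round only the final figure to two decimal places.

Balance at month 16: $376,876.0000 × (1 + 0.0085)^16 = $431,531.9171…
After $203,500.00 payment: $431,531.9171… − $203,500.00 = $228,031.9171…
Balance at month 18: $228,031.9171… × (1 + 0.0085)^2 = $231,924.9350…
Penalty: 18 × 1.25% × $376,876.00 = $84,797.10
Final settlement = outstanding balance + penalty = $231,924.9350… + $84,797.10 = $316,722.03

$316,722.03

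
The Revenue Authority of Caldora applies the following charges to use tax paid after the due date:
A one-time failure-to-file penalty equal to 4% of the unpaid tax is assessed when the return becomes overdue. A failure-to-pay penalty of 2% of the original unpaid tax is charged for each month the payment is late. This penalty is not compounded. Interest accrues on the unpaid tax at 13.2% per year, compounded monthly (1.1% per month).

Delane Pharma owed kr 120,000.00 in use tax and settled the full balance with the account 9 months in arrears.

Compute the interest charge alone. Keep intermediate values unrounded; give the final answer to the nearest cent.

kr 12,416.36

Interest: kr 120,000.00 × ((1 + 0.011)^9 − 1) = kr 120,000.00 × 0.1034697… = kr 12,416.3603…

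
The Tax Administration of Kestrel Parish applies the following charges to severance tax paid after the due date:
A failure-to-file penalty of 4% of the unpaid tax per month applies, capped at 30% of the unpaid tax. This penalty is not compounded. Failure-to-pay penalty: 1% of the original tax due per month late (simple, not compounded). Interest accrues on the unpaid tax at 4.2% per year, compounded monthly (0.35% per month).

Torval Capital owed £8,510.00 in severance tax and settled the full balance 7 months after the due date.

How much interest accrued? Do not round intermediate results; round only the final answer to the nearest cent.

£210.70

Interest: £8,510.00 × ((1 + 0.0035)^7 − 1) = £8,510.00 × 0.0247588… = £210.6970…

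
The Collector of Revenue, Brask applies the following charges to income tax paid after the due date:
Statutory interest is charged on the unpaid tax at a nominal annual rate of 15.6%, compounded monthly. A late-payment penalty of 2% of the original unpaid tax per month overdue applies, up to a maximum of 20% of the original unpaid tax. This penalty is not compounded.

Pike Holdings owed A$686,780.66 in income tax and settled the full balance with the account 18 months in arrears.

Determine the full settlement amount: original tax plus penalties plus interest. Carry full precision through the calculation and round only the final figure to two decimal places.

A$1,003,895.05

Penalty (uncapped): 18 × 2% × A$686,780.66 = A$247,241.04…; cap = 20% × A$686,780.66 = A$137,356.13… → penalty = A$137,356.13…
Interest (15.6%/yr ÷ 12 = 1.3%/month): A$686,780.66 × ((1 + 0.013)^18 − 1) = A$179,758.2595…
Total = A$686,780.66 + A$137,356.1320 + A$179,758.2595… = A$1,003,895.05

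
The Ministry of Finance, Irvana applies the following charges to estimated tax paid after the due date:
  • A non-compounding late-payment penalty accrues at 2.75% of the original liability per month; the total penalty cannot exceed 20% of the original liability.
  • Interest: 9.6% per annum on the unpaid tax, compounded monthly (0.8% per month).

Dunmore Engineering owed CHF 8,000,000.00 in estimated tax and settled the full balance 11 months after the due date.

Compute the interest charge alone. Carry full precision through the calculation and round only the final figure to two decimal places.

CHF 732,846.78

Interest: CHF 8,000,000.00 × ((1 + 0.008)^11 − 1) = CHF 8,000,000.00 × 0.0916058… = CHF 732,846.7755…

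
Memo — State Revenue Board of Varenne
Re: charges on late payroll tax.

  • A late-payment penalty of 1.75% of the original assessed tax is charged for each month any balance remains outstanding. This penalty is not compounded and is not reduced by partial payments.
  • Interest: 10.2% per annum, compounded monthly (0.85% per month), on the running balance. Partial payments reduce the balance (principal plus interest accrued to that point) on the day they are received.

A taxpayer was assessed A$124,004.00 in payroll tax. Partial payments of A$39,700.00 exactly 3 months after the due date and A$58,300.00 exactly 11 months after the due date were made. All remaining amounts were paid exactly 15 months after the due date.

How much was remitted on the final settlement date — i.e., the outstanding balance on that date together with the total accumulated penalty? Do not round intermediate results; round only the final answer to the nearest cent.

Balance at month 3: A$124,004.0000 × (1 + 0.0085)^3 = A$127,193.0560…
After A$39,700.00 payment: A$127,193.0560… − A$39,700.00 = A$87,493.0560…
Balance at month 11: A$87,493.0560… × (1 + 0.0085)^8 = A$93,622.6234…
After A$58,300.00 payment: A$93,622.6234… − A$58,300.00 = A$35,322.6234…
Balance at month 15: A$35,322.6234… × (1 + 0.0085)^4 = A$36,538.9920…
Penalty: 15 × 1.75% × A$124,004.00 = A$32,551.05
Final settlement = outstanding balance + penalty = A$36,538.9920… + A$32,551.05 = A$69,090.04

A$69,090.04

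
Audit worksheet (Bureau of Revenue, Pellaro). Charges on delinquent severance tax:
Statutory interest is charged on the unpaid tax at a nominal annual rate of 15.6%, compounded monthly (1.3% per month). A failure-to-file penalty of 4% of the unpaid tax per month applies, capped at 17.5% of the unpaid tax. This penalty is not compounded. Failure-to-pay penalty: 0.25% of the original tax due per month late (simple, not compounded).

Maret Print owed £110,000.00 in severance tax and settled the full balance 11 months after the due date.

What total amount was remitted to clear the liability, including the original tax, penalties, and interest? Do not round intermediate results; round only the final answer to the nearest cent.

£149,068.38

Failure-to-file: 11 × 4% × £110,000.00 = £48,400.00, capped at 17.5% × £110,000.00 = £19,250.00
Failure-to-pay penalty: 11 × 0.25% × £110,000.00 = £3,025.00
Interest: £110,000.00 × ((1 + 0.013)^11 − 1) = £110,000.00 × 0.1526671… = £16,793.3814…
Total = £110,000.00 + £22,275.0000 + £16,793.3814… = £149,068.38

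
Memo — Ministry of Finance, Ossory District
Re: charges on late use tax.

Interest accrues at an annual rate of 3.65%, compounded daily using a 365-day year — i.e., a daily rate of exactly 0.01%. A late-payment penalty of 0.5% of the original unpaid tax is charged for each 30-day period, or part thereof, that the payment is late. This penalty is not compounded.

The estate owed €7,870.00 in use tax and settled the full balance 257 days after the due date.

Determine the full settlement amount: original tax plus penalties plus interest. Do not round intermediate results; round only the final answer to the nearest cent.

€8,429.02

Penalty periods: ⌈257/30⌉ = 9; penalty = 9 × 0.5% × €7,870.00 = €354.15
Interest: €7,870.00 × ((1 + 0.0001)^257 − 1) = €7,870.00 × 0.02603177… = €204.8701…
Total = €7,870.00 + €354.1500 + €204.8701… = €8,429.02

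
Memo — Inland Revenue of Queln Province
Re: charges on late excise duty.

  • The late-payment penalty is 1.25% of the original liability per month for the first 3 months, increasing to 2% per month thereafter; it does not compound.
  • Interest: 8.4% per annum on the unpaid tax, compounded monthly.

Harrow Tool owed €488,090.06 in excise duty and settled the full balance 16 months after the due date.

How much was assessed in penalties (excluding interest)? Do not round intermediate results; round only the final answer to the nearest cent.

Penalty, months 1–3: 3 × 1.25% × €488,090.06 = €18,303.38…
Penalty, months 4–16: 13 × 2% × €488,090.06 = €126,903.42…
Total penalty = €18,303.38… + €126,903.42… = €145,206.79

€145,206.79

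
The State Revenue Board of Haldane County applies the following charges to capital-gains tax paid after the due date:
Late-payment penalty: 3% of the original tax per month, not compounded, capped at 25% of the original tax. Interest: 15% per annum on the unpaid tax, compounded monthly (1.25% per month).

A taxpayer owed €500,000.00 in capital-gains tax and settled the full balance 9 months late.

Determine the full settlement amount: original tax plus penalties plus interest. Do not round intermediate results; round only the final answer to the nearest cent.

Penalty (uncapped): 9 × 3% × €500,000.00 = €135,000.00; cap = 25% × €500,000.00 = €125,000.00 → penalty = €125,000.00
Interest: €500,000.00 × ((1 + 0.0125)^9 − 1) = €500,000.00 × 0.1182922… = €59,146.0887…
Total = €500,000.00 + €125,000.0000 + €59,146.0887… = €684,146.09

€684,146.09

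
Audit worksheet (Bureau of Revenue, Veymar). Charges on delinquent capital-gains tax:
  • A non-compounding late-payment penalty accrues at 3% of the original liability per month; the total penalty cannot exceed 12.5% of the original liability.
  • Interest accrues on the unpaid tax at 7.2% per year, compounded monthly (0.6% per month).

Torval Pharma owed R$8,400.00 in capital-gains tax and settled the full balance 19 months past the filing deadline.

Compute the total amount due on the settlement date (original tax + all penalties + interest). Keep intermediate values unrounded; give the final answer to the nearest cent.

Penalty (uncapped): 19 × 3% × R$8,400.00 = R$4,788.00; cap = 12.5% × R$8,400.00 = R$1,050.00 → penalty = R$1,050.00
Interest: R$8,400.00 × ((1 + 0.006)^19 − 1) = R$8,400.00 × 0.1203704… = R$1,011.1115…
Total = R$8,400.00 + R$1,050.0000 + R$1,011.1115… = R$10,461.11

R$10,461.11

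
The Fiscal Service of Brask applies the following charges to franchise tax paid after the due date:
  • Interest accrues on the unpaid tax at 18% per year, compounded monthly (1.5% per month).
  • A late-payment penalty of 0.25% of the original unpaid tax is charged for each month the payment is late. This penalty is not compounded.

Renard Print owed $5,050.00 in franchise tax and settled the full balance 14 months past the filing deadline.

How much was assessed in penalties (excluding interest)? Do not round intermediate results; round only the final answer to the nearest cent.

Late-payment penalty = 0.25% × $5,050.00 × 14 mo = $176.75

$176.75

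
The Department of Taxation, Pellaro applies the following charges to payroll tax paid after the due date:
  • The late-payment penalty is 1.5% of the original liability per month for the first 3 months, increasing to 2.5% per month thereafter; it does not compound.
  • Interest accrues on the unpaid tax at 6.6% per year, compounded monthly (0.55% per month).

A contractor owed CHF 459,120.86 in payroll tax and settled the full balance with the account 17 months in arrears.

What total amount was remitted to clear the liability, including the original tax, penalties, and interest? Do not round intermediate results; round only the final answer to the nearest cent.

Penalty, months 1–3: 3 × 1.5% × CHF 459,120.86 = CHF 20,660.44…
Penalty, months 4–17: 14 × 2.5% × CHF 459,120.86 = CHF 160,692.30…
Interest: CHF 459,120.86 × ((1 + 0.0055)^17 − 1) = CHF 459,120.86 × 0.0977293… = CHF 44,869.5806…
Total = CHF 459,120.86 + CHF 181,352.7397 + CHF 44,869.5806… = CHF 685,343.18

CHF 685,343.18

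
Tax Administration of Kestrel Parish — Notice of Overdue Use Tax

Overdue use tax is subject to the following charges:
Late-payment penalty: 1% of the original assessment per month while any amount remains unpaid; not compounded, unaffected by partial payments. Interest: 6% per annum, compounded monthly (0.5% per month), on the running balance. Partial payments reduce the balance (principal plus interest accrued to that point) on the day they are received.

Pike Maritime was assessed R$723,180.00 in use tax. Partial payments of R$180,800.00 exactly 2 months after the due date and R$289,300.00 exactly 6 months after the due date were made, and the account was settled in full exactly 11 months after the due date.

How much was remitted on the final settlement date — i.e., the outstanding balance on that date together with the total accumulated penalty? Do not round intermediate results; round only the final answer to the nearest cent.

R$357,808.32

Balance at month 2: R$723,180.0000 × (1 + 0.005)^2 = R$730,429.8795
After R$180,800.00 payment: R$730,429.8795 − R$180,800.00 = R$549,629.8795
Balance at month 6: R$549,629.8795 × (1 + 0.005)^4 = R$560,705.1967…
After R$289,300.00 payment: R$560,705.1967… − R$289,300.00 = R$271,405.1967…
Balance at month 11: R$271,405.1967… × (1 + 0.005)^5 = R$278,258.5181…
Penalty: 11 × 1% × R$723,180.00 = R$79,549.80
Final settlement = outstanding balance + penalty = R$278,258.5181… + R$79,549.80 = R$357,808.32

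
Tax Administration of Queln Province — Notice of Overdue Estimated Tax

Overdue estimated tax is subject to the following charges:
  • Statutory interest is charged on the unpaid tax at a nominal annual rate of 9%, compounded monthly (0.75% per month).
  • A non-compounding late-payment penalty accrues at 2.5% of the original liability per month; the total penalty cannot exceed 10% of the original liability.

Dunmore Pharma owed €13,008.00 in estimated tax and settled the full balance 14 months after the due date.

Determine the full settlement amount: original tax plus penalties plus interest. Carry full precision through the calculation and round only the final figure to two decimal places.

€15,743.26

Penalty (uncapped): 14 × 2.5% × €13,008.00 = €4,552.80; cap = 10% × €13,008.00 = €1,300.80 → penalty = €1,300.80
Interest: €13,008.00 × ((1 + 0.0075)^14 − 1) = €13,008.00 × 0.1102755… = €1,434.4641…
Total = €13,008.00 + €1,300.8000 + €1,434.4641… = €15,743.26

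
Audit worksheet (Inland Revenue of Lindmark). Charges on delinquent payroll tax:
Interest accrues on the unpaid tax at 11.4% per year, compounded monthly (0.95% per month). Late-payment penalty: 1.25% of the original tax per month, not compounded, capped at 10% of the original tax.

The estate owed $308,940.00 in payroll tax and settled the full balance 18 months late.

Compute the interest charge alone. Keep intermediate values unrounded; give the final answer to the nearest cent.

Interest: $308,940.00 × ((1 + 0.0095)^18 − 1) = $308,940.00 × 0.1855335… = $57,318.7098…

$57,318.71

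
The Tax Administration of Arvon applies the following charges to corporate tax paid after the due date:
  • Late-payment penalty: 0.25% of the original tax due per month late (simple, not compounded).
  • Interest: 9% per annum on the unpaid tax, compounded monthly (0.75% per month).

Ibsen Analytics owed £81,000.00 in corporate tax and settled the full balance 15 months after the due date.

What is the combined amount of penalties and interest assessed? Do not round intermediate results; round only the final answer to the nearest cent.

Late-payment penalty: 15 × 0.25% × £81,000.00 = £3,037.50
Interest: £81,000.00 × ((1 + 0.0075)^15 − 1) = £81,000.00 × 0.1186026… = £9,606.8101…
Penalties + interest = £3,037.5000 + £9,606.8101… = £12,644.31

£12,644.31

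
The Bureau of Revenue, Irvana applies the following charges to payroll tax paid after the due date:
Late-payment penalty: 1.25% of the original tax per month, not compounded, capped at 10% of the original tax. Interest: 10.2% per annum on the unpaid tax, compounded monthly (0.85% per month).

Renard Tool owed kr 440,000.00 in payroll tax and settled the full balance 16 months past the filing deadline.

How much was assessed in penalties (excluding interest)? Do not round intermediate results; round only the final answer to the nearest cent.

Penalty (uncapped): 16 × 1.25% × kr 440,000.00 = kr 88,000.00; cap = 10% × kr 440,000.00 = kr 44,000.00 → penalty = kr 44,000.00

kr 44,000.00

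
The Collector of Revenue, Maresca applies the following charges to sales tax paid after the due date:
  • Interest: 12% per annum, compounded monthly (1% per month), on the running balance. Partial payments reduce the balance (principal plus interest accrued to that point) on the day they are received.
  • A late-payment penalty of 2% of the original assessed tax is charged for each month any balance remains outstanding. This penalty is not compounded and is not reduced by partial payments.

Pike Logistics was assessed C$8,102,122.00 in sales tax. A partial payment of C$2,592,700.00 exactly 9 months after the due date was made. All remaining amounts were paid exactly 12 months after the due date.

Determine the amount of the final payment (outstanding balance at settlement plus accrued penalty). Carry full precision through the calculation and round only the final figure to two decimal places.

C$8,402,921.74

Balance at month 9: C$8,102,122.0000 × (1 + 0.01)^9 = C$8,861,171.5089…
After C$2,592,700.00 payment: C$8,861,171.5089… − C$2,592,700.00 = C$6,268,471.5089…
Balance at month 12: C$6,268,471.5089… × (1 + 0.01)^3 = C$6,458,412.4641…
Penalty: 12 × 2% × C$8,102,122.00 = C$1,944,509.28
Final settlement = outstanding balance + penalty = C$6,458,412.4641… + C$1,944,509.28 = C$8,402,921.74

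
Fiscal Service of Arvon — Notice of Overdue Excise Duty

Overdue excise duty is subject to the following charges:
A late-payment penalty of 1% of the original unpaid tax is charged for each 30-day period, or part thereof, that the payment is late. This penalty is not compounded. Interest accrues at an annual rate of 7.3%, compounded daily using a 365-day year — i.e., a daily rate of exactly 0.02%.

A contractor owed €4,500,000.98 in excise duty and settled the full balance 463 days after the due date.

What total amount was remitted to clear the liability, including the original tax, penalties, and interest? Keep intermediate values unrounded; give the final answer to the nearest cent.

Penalty periods: ⌈463/30⌉ = 16; penalty = 16 × 1% × €4,500,000.98 = €720,000.16…
Interest: €4,500,000.98 × ((1 + 0.0002)^463 − 1) = €4,500,000.98 × 0.09701268… = €436,557.1611…
Total = €4,500,000.98 + €720,000.1568 + €436,557.1611… = €5,656,558.30

€5,656,558.30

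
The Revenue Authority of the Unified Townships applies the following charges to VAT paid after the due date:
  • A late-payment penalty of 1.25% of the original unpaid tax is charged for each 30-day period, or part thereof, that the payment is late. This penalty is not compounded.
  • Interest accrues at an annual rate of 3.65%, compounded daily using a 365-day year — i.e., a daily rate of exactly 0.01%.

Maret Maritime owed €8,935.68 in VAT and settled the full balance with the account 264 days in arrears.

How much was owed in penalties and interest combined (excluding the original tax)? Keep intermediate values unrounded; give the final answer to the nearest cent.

€1,244.30

Penalty periods: ⌈264/30⌉ = 9; penalty = 9 × 1.25% × €8,935.68 = €1,005.26…
Interest: €8,935.68 × ((1 + 0.0001)^264 − 1) = €8,935.68 × 0.02675021… = €239.0313…
Penalties + interest = €1,005.2640 + €239.0313… = €1,244.30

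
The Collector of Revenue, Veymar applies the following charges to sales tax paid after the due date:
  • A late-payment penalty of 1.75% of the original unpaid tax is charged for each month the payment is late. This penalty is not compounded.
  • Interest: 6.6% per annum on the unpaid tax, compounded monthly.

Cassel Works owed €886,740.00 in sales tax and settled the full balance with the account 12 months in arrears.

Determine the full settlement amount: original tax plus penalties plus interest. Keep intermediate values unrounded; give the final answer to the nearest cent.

Late-payment penalty: 12 × 1.75% × €886,740.00 = €186,215.40
Interest (6.6%/yr ÷ 12 = 0.55%/month): €886,740.00 × ((1 + 0.0055)^12 − 1) = €60,328.0785…
Total = €886,740.00 + €186,215.4000 + €60,328.0785… = €1,133,283.48

€1,133,283.48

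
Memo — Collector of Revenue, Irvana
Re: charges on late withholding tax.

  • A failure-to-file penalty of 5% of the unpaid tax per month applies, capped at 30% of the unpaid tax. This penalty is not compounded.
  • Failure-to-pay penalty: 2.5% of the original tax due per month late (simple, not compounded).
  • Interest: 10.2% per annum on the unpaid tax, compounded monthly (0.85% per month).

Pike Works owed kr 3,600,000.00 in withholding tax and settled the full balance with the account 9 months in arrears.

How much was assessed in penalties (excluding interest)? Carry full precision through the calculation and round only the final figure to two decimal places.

Failure-to-file: 9 × 5% × kr 3,600,000.00 = kr 1,620,000.00, capped at 30% × kr 3,600,000.00 = kr 1,080,000.00
Failure-to-pay penalty = 2.5% × kr 3,600,000.00 × 9 mo = kr 810,000.00
Total penalty = kr 1,080,000.00 + kr 810,000.00 = kr 1,890,000.00

kr 1,890,000.00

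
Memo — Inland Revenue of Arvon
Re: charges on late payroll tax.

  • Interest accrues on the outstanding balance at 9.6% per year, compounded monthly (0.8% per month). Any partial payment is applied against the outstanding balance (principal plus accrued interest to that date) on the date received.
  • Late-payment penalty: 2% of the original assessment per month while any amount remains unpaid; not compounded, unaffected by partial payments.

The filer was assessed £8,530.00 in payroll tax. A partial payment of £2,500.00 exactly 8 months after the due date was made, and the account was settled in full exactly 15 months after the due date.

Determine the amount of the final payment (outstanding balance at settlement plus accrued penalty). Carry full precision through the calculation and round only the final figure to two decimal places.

£9,528.55

Balance at month 8: £8,530.0000 × (1 + 0.008)^8 = £9,091.4528…
After £2,500.00 payment: £9,091.4528… − £2,500.00 = £6,591.4528…
Balance at month 15: £6,591.4528… × (1 + 0.008)^7 = £6,969.5521…
Penalty: 15 × 2% × £8,530.00 = £2,559.00
Final settlement = outstanding balance + penalty = £6,969.5521… + £2,559.00 = £9,528.55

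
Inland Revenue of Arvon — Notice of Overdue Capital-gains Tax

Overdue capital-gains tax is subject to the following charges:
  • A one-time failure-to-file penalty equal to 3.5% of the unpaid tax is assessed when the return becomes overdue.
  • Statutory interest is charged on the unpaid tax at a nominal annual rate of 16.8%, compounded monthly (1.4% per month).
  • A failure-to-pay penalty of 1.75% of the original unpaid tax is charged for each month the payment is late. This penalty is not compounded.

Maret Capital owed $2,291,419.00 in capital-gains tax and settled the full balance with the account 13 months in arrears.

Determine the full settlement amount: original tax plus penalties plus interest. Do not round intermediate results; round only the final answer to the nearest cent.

Failure-to-file penalty: 3.5% × $2,291,419.00 = $80,199.67…
Failure-to-pay penalty: 13 × 1.75% × $2,291,419.00 = $521,297.82…
Interest: $2,291,419.00 × ((1 + 0.014)^13 − 1) = $2,291,419.00 × 0.1981010… = $453,932.2962…
Total = $2,291,419.00 + $601,497.4875 + $453,932.2962… = $3,346,848.78

$3,346,848.78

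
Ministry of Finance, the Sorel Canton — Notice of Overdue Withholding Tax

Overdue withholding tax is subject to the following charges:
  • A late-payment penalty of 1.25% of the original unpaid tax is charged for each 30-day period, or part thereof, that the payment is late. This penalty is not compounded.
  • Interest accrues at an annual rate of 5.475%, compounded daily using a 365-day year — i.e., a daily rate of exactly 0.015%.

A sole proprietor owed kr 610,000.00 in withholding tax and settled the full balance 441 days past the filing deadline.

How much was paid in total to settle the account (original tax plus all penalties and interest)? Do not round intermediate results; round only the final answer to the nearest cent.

kr 766,087.81

Penalty periods: ⌈441/30⌉ = 15; penalty = 15 × 1.25% × kr 610,000.00 = kr 114,375.00
Interest: kr 610,000.00 × ((1 + 0.00015)^441 − 1) = kr 610,000.00 × 0.06838166… = kr 41,712.8146…
Total = kr 610,000.00 + kr 114,375.0000 + kr 41,712.8146… = kr 766,087.81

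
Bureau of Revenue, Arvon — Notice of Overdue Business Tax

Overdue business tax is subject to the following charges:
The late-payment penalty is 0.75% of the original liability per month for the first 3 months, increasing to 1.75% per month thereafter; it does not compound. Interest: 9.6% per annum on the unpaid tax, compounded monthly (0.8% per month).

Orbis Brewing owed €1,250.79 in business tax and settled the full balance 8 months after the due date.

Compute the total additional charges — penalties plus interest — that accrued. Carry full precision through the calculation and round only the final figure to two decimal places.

€219.92

Penalty, months 1–3: 3 × 0.75% × €1,250.79 = €28.14…
Penalty, months 4–8: 5 × 1.75% × €1,250.79 = €109.44…
Interest: €1,250.79 × ((1 + 0.008)^8 − 1) = €1,250.79 × 0.0658210… = €82.3282…
Penalties + interest = €137.5869 + €82.3282… = €219.92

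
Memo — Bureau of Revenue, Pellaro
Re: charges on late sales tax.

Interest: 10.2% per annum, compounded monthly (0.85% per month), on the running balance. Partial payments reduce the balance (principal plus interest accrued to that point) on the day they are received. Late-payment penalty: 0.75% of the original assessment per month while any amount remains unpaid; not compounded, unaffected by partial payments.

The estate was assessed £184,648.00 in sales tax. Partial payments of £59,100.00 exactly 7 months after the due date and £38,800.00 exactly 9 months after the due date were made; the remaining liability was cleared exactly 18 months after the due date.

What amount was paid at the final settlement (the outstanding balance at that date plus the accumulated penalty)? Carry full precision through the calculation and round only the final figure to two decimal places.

Balance at month 7: £184,648.0000 × (1 + 0.0085)^7 = £195,918.7160…
After £59,100.00 payment: £195,918.7160… − £59,100.00 = £136,818.7160…
Balance at month 9: £136,818.7160… × (1 + 0.0085)^2 = £139,154.5193…
After £38,800.00 payment: £139,154.5193… − £38,800.00 = £100,354.5193…
Balance at month 18: £100,354.5193… × (1 + 0.0085)^9 = £108,297.9056…
Penalty: 18 × 0.75% × £184,648.00 = £24,927.48
Final settlement = outstanding balance + penalty = £108,297.9056… + £24,927.48 = £133,225.39

£133,225.39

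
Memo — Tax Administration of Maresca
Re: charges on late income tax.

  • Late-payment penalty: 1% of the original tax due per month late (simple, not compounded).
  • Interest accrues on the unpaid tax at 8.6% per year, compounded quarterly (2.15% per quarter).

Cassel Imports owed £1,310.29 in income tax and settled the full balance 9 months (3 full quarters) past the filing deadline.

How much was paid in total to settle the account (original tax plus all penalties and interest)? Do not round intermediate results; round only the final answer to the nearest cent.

£1,514.56

Late-payment penalty: 9 × 1% × £1,310.29 = £117.93…
Interest: £1,310.29 × ((1 + 0.0215)^3 − 1) = £1,310.29 × 0.0658967… = £86.3438…
Total = £1,310.29 + £117.9261 + £86.3438… = £1,514.56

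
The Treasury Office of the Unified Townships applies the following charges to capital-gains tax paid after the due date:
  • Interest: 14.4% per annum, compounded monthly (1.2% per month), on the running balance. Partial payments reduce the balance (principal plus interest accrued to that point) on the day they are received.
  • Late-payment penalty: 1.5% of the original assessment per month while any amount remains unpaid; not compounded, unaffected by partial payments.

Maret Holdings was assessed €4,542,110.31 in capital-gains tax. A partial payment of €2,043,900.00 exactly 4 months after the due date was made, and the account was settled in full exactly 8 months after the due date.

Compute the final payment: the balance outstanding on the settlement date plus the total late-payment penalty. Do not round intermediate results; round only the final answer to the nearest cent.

€3,398,178.81

Balance at month 4: €4,542,110.3100 × (1 + 0.012)^4 = €4,764,087.4774…
After €2,043,900.00 payment: €4,764,087.4774… − €2,043,900.00 = €2,720,187.4774…
Balance at month 8: €2,720,187.4774… × (1 + 0.012)^4 = €2,853,125.5767…
Penalty: 8 × 1.5% × €4,542,110.31 = €545,053.24…
Final settlement = outstanding balance + penalty = €2,853,125.5767… + €545,053.24… = €3,398,178.81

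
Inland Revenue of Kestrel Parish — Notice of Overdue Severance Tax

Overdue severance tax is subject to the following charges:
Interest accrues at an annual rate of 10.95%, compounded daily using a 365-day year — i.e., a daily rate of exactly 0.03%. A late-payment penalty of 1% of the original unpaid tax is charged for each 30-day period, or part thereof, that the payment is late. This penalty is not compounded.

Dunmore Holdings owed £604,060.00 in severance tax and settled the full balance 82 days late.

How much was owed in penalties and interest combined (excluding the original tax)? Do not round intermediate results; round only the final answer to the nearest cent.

£33,163.68

Penalty periods: ⌈82/30⌉ = 3; penalty = 3 × 1% × £604,060.00 = £18,121.80
Interest: £604,060.00 × ((1 + 0.0003)^82 − 1) = £604,060.00 × 0.02490130… = £15,041.8765…
Penalties + interest = £18,121.8000 + £15,041.8765… = £33,163.68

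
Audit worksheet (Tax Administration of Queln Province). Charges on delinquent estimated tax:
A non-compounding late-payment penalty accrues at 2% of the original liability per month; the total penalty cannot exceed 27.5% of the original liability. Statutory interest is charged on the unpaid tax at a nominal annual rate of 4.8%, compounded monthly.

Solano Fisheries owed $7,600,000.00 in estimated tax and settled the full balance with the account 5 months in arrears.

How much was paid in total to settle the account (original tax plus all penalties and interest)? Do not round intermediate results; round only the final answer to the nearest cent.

Penalty: 5 × 2% × $7,600,000.00 = $760,000.00 (below the 27.5% cap of $2,090,000.00)
Interest (4.8%/yr ÷ 12 = 0.4%/month): $7,600,000.00 × ((1 + 0.004)^5 − 1) = $153,220.8737…
Total = $7,600,000.00 + $760,000.0000 + $153,220.8737… = $8,513,220.87

$8,513,220.87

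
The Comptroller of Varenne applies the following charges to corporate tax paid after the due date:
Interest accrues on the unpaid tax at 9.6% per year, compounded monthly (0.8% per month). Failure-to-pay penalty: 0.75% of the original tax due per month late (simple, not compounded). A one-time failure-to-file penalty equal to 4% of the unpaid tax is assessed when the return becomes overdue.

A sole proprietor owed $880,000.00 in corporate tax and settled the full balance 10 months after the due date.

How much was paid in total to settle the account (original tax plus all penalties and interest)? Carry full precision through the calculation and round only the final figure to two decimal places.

$1,054,189.23

Failure-to-file penalty: 4% × $880,000.00 = $35,200.00
Failure-to-pay penalty = 0.75% × $880,000.00 × 10 mo = $66,000.00
Interest: $880,000.00 × ((1 + 0.008)^10 − 1) = $880,000.00 × 0.0829423… = $72,989.2315…
Total = $880,000.00 + $101,200.0000 + $72,989.2315… = $1,054,189.23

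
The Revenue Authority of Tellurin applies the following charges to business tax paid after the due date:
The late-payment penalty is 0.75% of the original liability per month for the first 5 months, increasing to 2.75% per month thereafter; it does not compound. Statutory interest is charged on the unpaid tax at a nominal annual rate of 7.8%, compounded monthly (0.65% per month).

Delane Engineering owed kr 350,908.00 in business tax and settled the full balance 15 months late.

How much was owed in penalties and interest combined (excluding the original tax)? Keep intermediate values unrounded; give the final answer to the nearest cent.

kr 145,473.71

Penalty, months 1–5: 5 × 0.75% × kr 350,908.00 = kr 13,159.05
Penalty, months 6–15: 10 × 2.75% × kr 350,908.00 = kr 96,499.70
Interest: kr 350,908.00 × ((1 + 0.0065)^15 − 1) = kr 350,908.00 × 0.1020637… = kr 35,814.9605…
Penalties + interest = kr 109,658.7500 + kr 35,814.9605… = kr 145,473.71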